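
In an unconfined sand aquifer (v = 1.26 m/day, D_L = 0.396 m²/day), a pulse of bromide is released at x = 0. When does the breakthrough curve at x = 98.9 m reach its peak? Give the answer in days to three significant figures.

For the 1D instantaneous-source solution, setting ∂C/∂t = 0 at fixed x gives v²t² + 2Dt − x² = 0, so t = (√(D² + v²x²) − D)/v².
√(D² + v²x²) = √(0.396² + 1.26² × 98.9²) = 124.6; v² = 1.5876.
t = (124.6 − 0.396)/1.5876 = 78.2 days (vs. the pure-advection estimate x/v = 78.5 d).

78.2 days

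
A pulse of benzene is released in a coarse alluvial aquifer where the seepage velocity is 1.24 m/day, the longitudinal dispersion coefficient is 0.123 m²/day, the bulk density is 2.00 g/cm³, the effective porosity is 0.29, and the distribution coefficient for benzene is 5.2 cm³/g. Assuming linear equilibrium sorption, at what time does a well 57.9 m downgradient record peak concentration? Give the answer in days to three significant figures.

1720 days

Retardation factor R = 1 + ρ_b·K_d/n = 1 + 2.00 × 5.2/0.29 = 36.86.
Sorption retards both mechanisms: v_R = v/R = 0.03364 m/day, D_R = D/R = 0.003337 m²/day.
Peak time from v_R²t² + 2D_R t − x² = 0: t = (√(D_R² + v_R²x²) − D_R)/v_R².
√(D_R² + v_R²x²) = √(0.003337² + 0.03364² × 57.9²) = 1.948; v_R² = 0.001132.
t = (1.948 − 0.003337)/0.001132 = 1720 days.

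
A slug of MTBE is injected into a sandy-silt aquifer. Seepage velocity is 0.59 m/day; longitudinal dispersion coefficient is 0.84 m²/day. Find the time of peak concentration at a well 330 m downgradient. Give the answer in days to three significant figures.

For the 1D instantaneous-source solution, setting ∂C/∂t = 0 at fixed x gives v²t² + 2Dt − x² = 0, so t = (√(D² + v²x²) − D)/v².
√(D² + v²x²) = √(0.84² + 0.59² × 330²) = 194.7; v² = 0.3481.
t = (194.7 − 0.84)/0.3481 = 557 days (vs. the pure-advection estimate x/v = 559 d).

557 days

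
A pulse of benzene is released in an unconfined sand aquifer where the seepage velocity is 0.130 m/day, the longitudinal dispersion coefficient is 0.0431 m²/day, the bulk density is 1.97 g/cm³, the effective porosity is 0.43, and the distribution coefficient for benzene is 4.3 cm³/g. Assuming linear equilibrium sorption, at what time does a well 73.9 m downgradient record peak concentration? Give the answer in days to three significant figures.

Retardation factor R = 1 + ρ_b·K_d/n = 1 + 1.97 × 4.3/0.43 = 20.70.
Sorption retards both mechanisms: v_R = v/R = 0.006280 m/day, D_R = D/R = 0.002082 m²/day.
Peak time from v_R²t² + 2D_R t − x² = 0: t = (√(D_R² + v_R²x²) − D_R)/v_R².
√(D_R² + v_R²x²) = √(0.002082² + 0.006280² × 73.9²) = 0.4641; v_R² = 3.944e-05.
t = (0.4641 − 0.002082)/3.944e-05 = 11700 days.

11700 days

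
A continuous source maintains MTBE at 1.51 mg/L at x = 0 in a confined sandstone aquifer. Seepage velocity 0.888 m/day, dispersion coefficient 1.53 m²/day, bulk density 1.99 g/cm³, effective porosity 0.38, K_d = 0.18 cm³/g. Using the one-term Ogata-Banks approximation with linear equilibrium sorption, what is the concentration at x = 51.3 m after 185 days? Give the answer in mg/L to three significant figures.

1.47 mg/L

Retardation factor R = 1 + ρ_b·K_d/n = 1 + 1.99 × 0.18/0.38 = 1.943.
Sorption retards both mechanisms: v_R = v/R = 0.4570 m/day, D_R = D/R = 0.7874 m²/day.
v_R·t = 0.4570 × 185 = 84.545 m; 2√(D_R t) = 24.14 m; argument = (51.3 − 84.545)/24.14 = -1.377.
C = C₀ × ½·erfc(-1.377) = 1.51 × 0.9743 = 1.47 mg/L.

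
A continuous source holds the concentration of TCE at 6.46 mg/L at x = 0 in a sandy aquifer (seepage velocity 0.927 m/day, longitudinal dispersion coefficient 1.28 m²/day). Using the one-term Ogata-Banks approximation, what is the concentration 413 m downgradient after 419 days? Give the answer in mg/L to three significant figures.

1.46 mg/L

For a continuous step input, C/C₀ ≈ ½·erfc((x−vt)/(2√(Dt))).
vt = 0.927 × 419 = 388.413 m and 2√(Dt) = 2√(1.28 × 419) = 46.32 m.
Argument (x−vt)/(2√(Dt)) = (413 − 388.413)/46.32 = 0.5308; ½·erfc(0.5308) = 0.2264.
C = 6.46 × 0.2264 = 1.46 mg/L.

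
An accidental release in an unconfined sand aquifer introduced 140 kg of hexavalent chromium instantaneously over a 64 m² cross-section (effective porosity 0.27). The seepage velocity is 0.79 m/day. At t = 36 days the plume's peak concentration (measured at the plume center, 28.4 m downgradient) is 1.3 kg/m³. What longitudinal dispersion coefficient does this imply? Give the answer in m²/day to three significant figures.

0.0859 m²/day

At the plume center C_max = M/(n_e·A·√(4πDt)), so D = M²/(4πt·(n_e·A·C_max)²).
n_e·A·C_max = 0.27 × 64 × 1.3 = 22.46 kg/m.
D = 140²/(4π × 36 × 22.46²) = 0.0859 m²/day.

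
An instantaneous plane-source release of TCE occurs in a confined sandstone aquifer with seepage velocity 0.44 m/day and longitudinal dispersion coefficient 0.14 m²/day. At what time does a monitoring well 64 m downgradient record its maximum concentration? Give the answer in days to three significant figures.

145 days

For the 1D instantaneous-source solution, setting ∂C/∂t = 0 at fixed x gives v²t² + 2Dt − x² = 0, so t = (√(D² + v²x²) − D)/v².
√(D² + v²x²) = √(0.14² + 0.44² × 64²) = 28.16; v² = 0.1936.
t = (28.16 − 0.14)/0.1936 = 145 days (vs. the pure-advection estimate x/v = 145 d).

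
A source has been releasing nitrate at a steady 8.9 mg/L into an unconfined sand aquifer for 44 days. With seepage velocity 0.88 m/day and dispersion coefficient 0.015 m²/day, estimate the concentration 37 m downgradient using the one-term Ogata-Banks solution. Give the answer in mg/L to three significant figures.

For a continuous step input, C/C₀ ≈ ½·erfc((x−vt)/(2√(Dt))).
vt = 0.88 × 44 = 38.72 m and 2√(Dt) = 2√(0.015 × 44) = 1.625 m.
Argument (x−vt)/(2√(Dt)) = (37 − 38.72)/1.625 = -1.058; ½·erfc(-1.058) = 0.9327.
C = 8.9 × 0.9327 = 8.30 mg/L.

8.30 mg/L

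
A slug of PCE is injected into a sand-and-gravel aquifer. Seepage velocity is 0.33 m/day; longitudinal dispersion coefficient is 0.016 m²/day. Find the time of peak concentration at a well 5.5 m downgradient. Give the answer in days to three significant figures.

16.5 days

For the 1D instantaneous-source solution, setting ∂C/∂t = 0 at fixed x gives v²t² + 2Dt − x² = 0, so t = (√(D² + v²x²) − D)/v².
√(D² + v²x²) = √(0.016² + 0.33² × 5.5²) = 1.815; v² = 0.1089.
t = (1.815 − 0.016)/0.1089 = 16.5 days (vs. the pure-advection estimate x/v = 16.7 d).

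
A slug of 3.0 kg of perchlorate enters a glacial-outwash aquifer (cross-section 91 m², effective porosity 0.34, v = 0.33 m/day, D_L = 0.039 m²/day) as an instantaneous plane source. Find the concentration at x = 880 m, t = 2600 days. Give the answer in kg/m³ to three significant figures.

0.000824 kg/m³

For an instantaneous plane source, C(x,t) = M/(n_e·A·√(4πDt)) · exp(−(x−vt)²/(4Dt)), with n_e·A the pore (flow) area.
Plume center vt = 0.33 × 2600 = 858 m, so the well at 880 m is 22 m downgradient of the peak.
√(4πDt) = 35.70 m, giving peak height M/(n_e·A·√(4πDt)) = 3.0/(0.34 × 91 × 35.70) = 0.002716 kg/m³.
(x−vt)²/(4Dt) = (22)²/(4 × 0.039 × 2600) = 1.193; exp(−1.193) = 0.3033.
C = 0.002716 × 0.3033 = 0.000824 kg/m³.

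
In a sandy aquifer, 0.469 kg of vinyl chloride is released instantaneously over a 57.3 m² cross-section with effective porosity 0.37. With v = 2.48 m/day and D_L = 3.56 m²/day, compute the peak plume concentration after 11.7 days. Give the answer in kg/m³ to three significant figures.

0.000967 kg/m³

The peak of an instantaneous 1D plume sits at x = vt; there the Gaussian factor is 1 and C_max = M/(n_e·A·√(4πDt)), where n_e·A is the pore area the mass is dissolved in.
√(4πDt) = √(4π × 3.56 × 11.7) = 22.88 m, so C_max = 0.469/(0.37 × 57.3 × 22.88) = 0.000967 kg/m³.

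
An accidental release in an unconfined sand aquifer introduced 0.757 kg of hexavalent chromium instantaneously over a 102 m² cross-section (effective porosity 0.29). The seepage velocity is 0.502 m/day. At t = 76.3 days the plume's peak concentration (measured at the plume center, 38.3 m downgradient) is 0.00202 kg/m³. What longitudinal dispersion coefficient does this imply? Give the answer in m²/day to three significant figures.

0.167 m²/day

At the plume center C_max = M/(n_e·A·√(4πDt)), so D = M²/(4πt·(n_e·A·C_max)²).
n_e·A·C_max = 0.29 × 102 × 0.00202 = 0.05975 kg/m.
D = 0.757²/(4π × 76.3 × 0.05975²) = 0.167 m²/day.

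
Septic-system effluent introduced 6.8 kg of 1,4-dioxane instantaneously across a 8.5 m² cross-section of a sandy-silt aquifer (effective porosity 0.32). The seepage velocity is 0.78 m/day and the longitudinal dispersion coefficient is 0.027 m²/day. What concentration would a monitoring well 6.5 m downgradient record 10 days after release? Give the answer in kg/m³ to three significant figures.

For an instantaneous plane source, C(x,t) = M/(n_e·A·√(4πDt)) · exp(−(x−vt)²/(4Dt)), with n_e·A the pore (flow) area.
Plume center vt = 0.78 × 10 = 7.8 m, so the well at 6.5 m is 1.3 m upgradient of the peak.
√(4πDt) = 1.842 m, giving peak height M/(n_e·A·√(4πDt)) = 6.8/(0.32 × 8.5 × 1.842) = 1.357 kg/m³.
(x−vt)²/(4Dt) = (-1.3)²/(4 × 0.027 × 10) = 1.565; exp(−1.565) = 0.2091.
C = 1.357 × 0.2091 = 0.284 kg/m³.

0.284 kg/m³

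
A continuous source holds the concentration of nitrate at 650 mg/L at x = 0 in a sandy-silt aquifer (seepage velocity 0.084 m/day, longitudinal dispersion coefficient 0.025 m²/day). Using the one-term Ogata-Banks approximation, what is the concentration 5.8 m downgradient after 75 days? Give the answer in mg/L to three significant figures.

For a continuous step input, C/C₀ ≈ ½·erfc((x−vt)/(2√(Dt))).
vt = 0.084 × 75 = 6.3 m and 2√(Dt) = 2√(0.025 × 75) = 2.739 m.
Argument (x−vt)/(2√(Dt)) = (5.8 − 6.3)/2.739 = -0.1825; ½·erfc(-0.1825) = 0.6018.
C = 650 × 0.6018 = 391 mg/L.

391 mg/L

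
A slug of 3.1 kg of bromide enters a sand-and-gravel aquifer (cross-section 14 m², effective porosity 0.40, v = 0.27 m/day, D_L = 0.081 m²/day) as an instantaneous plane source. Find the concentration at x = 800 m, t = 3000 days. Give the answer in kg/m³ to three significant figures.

0.00904 kg/m³

For an instantaneous plane source, C(x,t) = M/(n_e·A·√(4πDt)) · exp(−(x−vt)²/(4Dt)), with n_e·A the pore (flow) area.
Plume center vt = 0.27 × 3000 = 810 m, so the well at 800 m is 10 m upgradient of the peak.
√(4πDt) = 55.26 m, giving peak height M/(n_e·A·√(4πDt)) = 3.1/(0.40 × 14 × 55.26) = 0.01002 kg/m³.
(x−vt)²/(4Dt) = (-10)²/(4 × 0.081 × 3000) = 0.1029; exp(−0.1029) = 0.9022.
C = 0.01002 × 0.9022 = 0.00904 kg/m³.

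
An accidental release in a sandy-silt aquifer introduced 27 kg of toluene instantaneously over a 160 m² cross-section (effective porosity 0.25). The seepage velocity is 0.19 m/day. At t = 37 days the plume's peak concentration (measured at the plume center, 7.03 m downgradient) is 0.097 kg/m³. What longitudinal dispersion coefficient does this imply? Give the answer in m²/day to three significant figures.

0.104 m²/day

At the plume center C_max = M/(n_e·A·√(4πDt)), so D = M²/(4πt·(n_e·A·C_max)²).
n_e·A·C_max = 0.25 × 160 × 0.097 = 3.880 kg/m.
D = 27²/(4π × 37 × 3.880²) = 0.104 m²/day.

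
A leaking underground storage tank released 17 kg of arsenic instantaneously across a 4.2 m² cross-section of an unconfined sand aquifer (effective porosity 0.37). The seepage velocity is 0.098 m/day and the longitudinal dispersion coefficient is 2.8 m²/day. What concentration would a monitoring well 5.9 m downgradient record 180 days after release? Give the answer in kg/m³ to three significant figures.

For an instantaneous plane source, C(x,t) = M/(n_e·A·√(4πDt)) · exp(−(x−vt)²/(4Dt)), with n_e·A the pore (flow) area.
Plume center vt = 0.098 × 180 = 17.64 m, so the well at 5.9 m is 11.74 m upgradient of the peak.
√(4πDt) = 79.58 m, giving peak height M/(n_e·A·√(4πDt)) = 17/(0.37 × 4.2 × 79.58) = 0.1375 kg/m³.
(x−vt)²/(4Dt) = (-11.74)²/(4 × 2.8 × 180) = 0.06837; exp(−0.06837) = 0.9339.
C = 0.1375 × 0.9339 = 0.128 kg/m³.

0.128 kg/m³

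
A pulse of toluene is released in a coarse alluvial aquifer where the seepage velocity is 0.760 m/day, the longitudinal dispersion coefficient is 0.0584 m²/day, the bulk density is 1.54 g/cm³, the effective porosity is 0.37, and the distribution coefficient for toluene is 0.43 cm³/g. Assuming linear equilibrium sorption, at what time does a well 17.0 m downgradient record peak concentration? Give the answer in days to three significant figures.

Retardation factor R = 1 + ρ_b·K_d/n = 1 + 1.54 × 0.43/0.37 = 2.790.
Sorption retards both mechanisms: v_R = v/R = 0.2724 m/day, D_R = D/R = 0.02093 m²/day.
Peak time from v_R²t² + 2D_R t − x² = 0: t = (√(D_R² + v_R²x²) − D_R)/v_R².
√(D_R² + v_R²x²) = √(0.02093² + 0.2724² × 17.0²) = 4.631; v_R² = 0.07420.
t = (4.631 − 0.02093)/0.07420 = 62.1 days.

62.1 days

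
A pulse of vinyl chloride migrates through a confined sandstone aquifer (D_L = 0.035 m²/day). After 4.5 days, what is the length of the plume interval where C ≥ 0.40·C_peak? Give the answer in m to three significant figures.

1.52 m

The plume is Gaussian with σ = √(2Dt) = √(2 × 0.035 × 4.5) = 0.5612 m.
C/C_peak = exp(−Δx²/(2σ²)) = 0.40 ⇒ Δx = σ·√(−2 ln 0.40) = 0.5612 × 1.354 = 0.7599 m.
Width = 2Δx = 1.52 m.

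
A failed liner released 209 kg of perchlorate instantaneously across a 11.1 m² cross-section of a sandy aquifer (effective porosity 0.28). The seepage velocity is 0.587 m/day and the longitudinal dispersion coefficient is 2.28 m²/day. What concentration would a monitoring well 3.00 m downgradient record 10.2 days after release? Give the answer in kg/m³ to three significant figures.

For an instantaneous plane source, C(x,t) = M/(n_e·A·√(4πDt)) · exp(−(x−vt)²/(4Dt)), with n_e·A the pore (flow) area.
Plume center vt = 0.587 × 10.2 = 5.9874 m, so the well at 3.00 m is 2.9874 m upgradient of the peak.
√(4πDt) = 17.10 m, giving peak height M/(n_e·A·√(4πDt)) = 209/(0.28 × 11.1 × 17.10) = 3.933 kg/m³.
(x−vt)²/(4Dt) = (-2.9874)²/(4 × 2.28 × 10.2) = 0.09594; exp(−0.09594) = 0.9085.
C = 3.933 × 0.9085 = 3.57 kg/m³.

3.57 kg/m³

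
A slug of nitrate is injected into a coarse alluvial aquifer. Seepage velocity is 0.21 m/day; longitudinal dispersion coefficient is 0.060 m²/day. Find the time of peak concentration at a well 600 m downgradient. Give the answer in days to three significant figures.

2860 days

For the 1D instantaneous-source solution, setting ∂C/∂t = 0 at fixed x gives v²t² + 2Dt − x² = 0, so t = (√(D² + v²x²) − D)/v².
√(D² + v²x²) = √(0.060² + 0.21² × 600²) = 126.0; v² = 0.0441.
t = (126.0 − 0.060)/0.0441 = 2860 days (vs. the pure-advection estimate x/v = 2860 d).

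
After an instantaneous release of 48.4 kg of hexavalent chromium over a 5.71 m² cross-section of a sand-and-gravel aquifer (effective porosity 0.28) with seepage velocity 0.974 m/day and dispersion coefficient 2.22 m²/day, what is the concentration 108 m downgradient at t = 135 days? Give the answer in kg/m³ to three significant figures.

0.311 kg/m³

For an instantaneous plane source, C(x,t) = M/(n_e·A·√(4πDt)) · exp(−(x−vt)²/(4Dt)), with n_e·A the pore (flow) area.
Plume center vt = 0.974 × 135 = 131.49 m, so the well at 108 m is 23.49 m upgradient of the peak.
√(4πDt) = 61.37 m, giving peak height M/(n_e·A·√(4πDt)) = 48.4/(0.28 × 5.71 × 61.37) = 0.4933 kg/m³.
(x−vt)²/(4Dt) = (-23.49)²/(4 × 2.22 × 135) = 0.4603; exp(−0.4603) = 0.6311.
C = 0.4933 × 0.6311 = 0.311 kg/m³.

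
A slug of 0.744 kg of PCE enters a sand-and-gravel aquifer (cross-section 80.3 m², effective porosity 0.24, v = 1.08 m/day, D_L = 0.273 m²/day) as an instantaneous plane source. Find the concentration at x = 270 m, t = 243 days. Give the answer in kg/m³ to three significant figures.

For an instantaneous plane source, C(x,t) = M/(n_e·A·√(4πDt)) · exp(−(x−vt)²/(4Dt)), with n_e·A the pore (flow) area.
Plume center vt = 1.08 × 243 = 262.44 m, so the well at 270 m is 7.56 m downgradient of the peak.
√(4πDt) = 28.87 m, giving peak height M/(n_e·A·√(4πDt)) = 0.744/(0.24 × 80.3 × 28.87) = 0.001337 kg/m³.
(x−vt)²/(4Dt) = (7.56)²/(4 × 0.273 × 243) = 0.2154; exp(−0.2154) = 0.8062.
C = 0.001337 × 0.8062 = 0.00108 kg/m³.

0.00108 kg/m³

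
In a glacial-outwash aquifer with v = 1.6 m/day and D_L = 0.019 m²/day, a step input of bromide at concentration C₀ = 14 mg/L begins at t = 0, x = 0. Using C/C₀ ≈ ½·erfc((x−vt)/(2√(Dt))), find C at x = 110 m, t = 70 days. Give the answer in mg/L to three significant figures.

For a continuous step input, C/C₀ ≈ ½·erfc((x−vt)/(2√(Dt))).
vt = 1.6 × 70 = 112 m and 2√(Dt) = 2√(0.019 × 70) = 2.307 m.
Argument (x−vt)/(2√(Dt)) = (110 − 112)/2.307 = -0.8669; ½·erfc(-0.8669) = 0.8899.
C = 14 × 0.8899 = 12.5 mg/L.

12.5 mg/L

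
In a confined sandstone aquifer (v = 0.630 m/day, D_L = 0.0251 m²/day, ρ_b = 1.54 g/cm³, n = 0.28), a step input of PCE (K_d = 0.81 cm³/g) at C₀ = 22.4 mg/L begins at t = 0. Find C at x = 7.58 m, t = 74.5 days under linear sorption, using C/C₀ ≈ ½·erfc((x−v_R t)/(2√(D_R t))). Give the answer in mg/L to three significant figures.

20.0 mg/L

Retardation factor R = 1 + ρ_b·K_d/n = 1 + 1.54 × 0.81/0.28 = 5.455.
Sorption retards both mechanisms: v_R = v/R = 0.1155 m/day, D_R = D/R = 0.004601 m²/day.
v_R·t = 0.1155 × 74.5 = 8.60475 m; 2√(D_R t) = 1.171 m; argument = (7.58 − 8.60475)/1.171 = -0.8751.
C = C₀ × ½·erfc(-0.8751) = 22.4 × 0.8921 = 20.0 mg/L.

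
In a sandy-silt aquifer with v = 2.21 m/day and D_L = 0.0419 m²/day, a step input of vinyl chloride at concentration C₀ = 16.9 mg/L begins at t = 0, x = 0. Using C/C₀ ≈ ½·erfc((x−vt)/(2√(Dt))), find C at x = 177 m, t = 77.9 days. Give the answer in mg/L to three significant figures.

For a continuous step input, C/C₀ ≈ ½·erfc((x−vt)/(2√(Dt))).
vt = 2.21 × 77.9 = 172.159 m and 2√(Dt) = 2√(0.0419 × 77.9) = 3.613 m.
Argument (x−vt)/(2√(Dt)) = (177 − 172.159)/3.613 = 1.340; ½·erfc(1.340) = 0.02904.
C = 16.9 × 0.02904 = 0.491 mg/L.

0.491 mg/L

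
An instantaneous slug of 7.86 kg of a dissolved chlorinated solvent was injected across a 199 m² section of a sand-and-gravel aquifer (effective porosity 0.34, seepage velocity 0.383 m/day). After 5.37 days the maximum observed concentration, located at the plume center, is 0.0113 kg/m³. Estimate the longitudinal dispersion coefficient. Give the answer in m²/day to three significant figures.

1.57 m²/day

At the plume center C_max = M/(n_e·A·√(4πDt)), so D = M²/(4πt·(n_e·A·C_max)²).
n_e·A·C_max = 0.34 × 199 × 0.0113 = 0.7646 kg/m.
D = 7.86²/(4π × 5.37 × 0.7646²) = 1.57 m²/day.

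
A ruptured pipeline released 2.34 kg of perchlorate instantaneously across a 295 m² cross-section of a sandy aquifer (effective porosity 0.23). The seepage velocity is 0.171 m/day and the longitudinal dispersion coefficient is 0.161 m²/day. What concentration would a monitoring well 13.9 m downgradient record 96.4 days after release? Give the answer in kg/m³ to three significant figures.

For an instantaneous plane source, C(x,t) = M/(n_e·A·√(4πDt)) · exp(−(x−vt)²/(4Dt)), with n_e·A the pore (flow) area.
Plume center vt = 0.171 × 96.4 = 16.4844 m, so the well at 13.9 m is 2.5844 m upgradient of the peak.
√(4πDt) = 13.97 m, giving peak height M/(n_e·A·√(4πDt)) = 2.34/(0.23 × 295 × 13.97) = 0.002469 kg/m³.
(x−vt)²/(4Dt) = (-2.5844)²/(4 × 0.161 × 96.4) = 0.1076; exp(−0.1076) = 0.8980.
C = 0.002469 × 0.8980 = 0.00222 kg/m³.

0.00222 kg/m³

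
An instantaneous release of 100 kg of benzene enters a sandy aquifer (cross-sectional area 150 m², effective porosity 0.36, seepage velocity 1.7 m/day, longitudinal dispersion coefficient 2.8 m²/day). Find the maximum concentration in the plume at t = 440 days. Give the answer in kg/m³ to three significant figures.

0.0149 kg/m³

The peak of an instantaneous 1D plume sits at x = vt; there the Gaussian factor is 1 and C_max = M/(n_e·A·√(4πDt)), where n_e·A is the pore area the mass is dissolved in.
√(4πDt) = √(4π × 2.8 × 440) = 124.4 m, so C_max = 100/(0.36 × 150 × 124.4) = 0.0149 kg/m³.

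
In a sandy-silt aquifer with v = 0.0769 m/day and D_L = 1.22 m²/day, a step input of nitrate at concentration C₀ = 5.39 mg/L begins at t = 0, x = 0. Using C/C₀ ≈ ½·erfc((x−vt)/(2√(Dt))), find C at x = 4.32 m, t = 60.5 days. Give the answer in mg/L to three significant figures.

For a continuous step input, C/C₀ ≈ ½·erfc((x−vt)/(2√(Dt))).
vt = 0.0769 × 60.5 = 4.65245 m and 2√(Dt) = 2√(1.22 × 60.5) = 17.18 m.
Argument (x−vt)/(2√(Dt)) = (4.32 − 4.65245)/17.18 = -0.01935; ½·erfc(-0.01935) = 0.5109.
C = 5.39 × 0.5109 = 2.75 mg/L.

2.75 mg/L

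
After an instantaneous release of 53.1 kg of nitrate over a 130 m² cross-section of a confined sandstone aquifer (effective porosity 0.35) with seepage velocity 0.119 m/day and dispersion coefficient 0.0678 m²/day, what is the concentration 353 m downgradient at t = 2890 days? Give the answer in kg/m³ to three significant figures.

For an instantaneous plane source, C(x,t) = M/(n_e·A·√(4πDt)) · exp(−(x−vt)²/(4Dt)), with n_e·A the pore (flow) area.
Plume center vt = 0.119 × 2890 = 343.91 m, so the well at 353 m is 9.09 m downgradient of the peak.
√(4πDt) = 49.62 m, giving peak height M/(n_e·A·√(4πDt)) = 53.1/(0.35 × 130 × 49.62) = 0.02352 kg/m³.
(x−vt)²/(4Dt) = (9.09)²/(4 × 0.0678 × 2890) = 0.1054; exp(−0.1054) = 0.9000.
C = 0.02352 × 0.9000 = 0.0212 kg/m³.

0.0212 kg/m³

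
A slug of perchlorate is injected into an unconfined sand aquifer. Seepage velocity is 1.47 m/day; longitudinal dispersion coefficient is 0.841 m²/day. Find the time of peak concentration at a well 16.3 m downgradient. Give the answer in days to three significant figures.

10.7 days

For the 1D instantaneous-source solution, setting ∂C/∂t = 0 at fixed x gives v²t² + 2Dt − x² = 0, so t = (√(D² + v²x²) − D)/v².
√(D² + v²x²) = √(0.841² + 1.47² × 16.3²) = 23.98; v² = 2.1609.
t = (23.98 − 0.841)/2.1609 = 10.7 days (vs. the pure-advection estimate x/v = 11.1 d).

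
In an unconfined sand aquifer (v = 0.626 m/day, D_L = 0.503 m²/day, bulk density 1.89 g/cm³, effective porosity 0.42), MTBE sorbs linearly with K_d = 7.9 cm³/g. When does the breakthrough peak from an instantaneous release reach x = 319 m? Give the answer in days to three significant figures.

18600 days

Retardation factor R = 1 + ρ_b·K_d/n = 1 + 1.89 × 7.9/0.42 = 36.55.
Sorption retards both mechanisms: v_R = v/R = 0.01713 m/day, D_R = D/R = 0.01376 m²/day.
Peak time from v_R²t² + 2D_R t − x² = 0: t = (√(D_R² + v_R²x²) − D_R)/v_R².
√(D_R² + v_R²x²) = √(0.01376² + 0.01713² × 319²) = 5.464; v_R² = 0.0002934.
t = (5.464 − 0.01376)/0.0002934 = 18600 days.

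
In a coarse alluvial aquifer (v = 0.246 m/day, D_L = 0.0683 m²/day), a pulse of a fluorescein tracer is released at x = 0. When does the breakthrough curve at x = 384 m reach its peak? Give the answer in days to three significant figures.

For the 1D instantaneous-source solution, setting ∂C/∂t = 0 at fixed x gives v²t² + 2Dt − x² = 0, so t = (√(D² + v²x²) − D)/v².
√(D² + v²x²) = √(0.0683² + 0.246² × 384²) = 94.46; v² = 0.060516.
t = (94.46 − 0.0683)/0.060516 = 1560 days (vs. the pure-advection estimate x/v = 1560 d).

1560 days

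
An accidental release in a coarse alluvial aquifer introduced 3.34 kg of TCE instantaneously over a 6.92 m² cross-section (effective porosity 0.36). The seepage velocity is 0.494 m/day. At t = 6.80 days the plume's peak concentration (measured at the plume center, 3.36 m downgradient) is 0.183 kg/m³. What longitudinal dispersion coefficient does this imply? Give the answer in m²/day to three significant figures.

0.628 m²/day

At the plume center C_max = M/(n_e·A·√(4πDt)), so D = M²/(4πt·(n_e·A·C_max)²).
n_e·A·C_max = 0.36 × 6.92 × 0.183 = 0.4559 kg/m.
D = 3.34²/(4π × 6.80 × 0.4559²) = 0.628 m²/day.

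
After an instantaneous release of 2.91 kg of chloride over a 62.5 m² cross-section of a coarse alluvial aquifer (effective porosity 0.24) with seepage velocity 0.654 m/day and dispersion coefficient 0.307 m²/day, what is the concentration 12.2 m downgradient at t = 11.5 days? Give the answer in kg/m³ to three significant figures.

For an instantaneous plane source, C(x,t) = M/(n_e·A·√(4πDt)) · exp(−(x−vt)²/(4Dt)), with n_e·A the pore (flow) area.
Plume center vt = 0.654 × 11.5 = 7.521 m, so the well at 12.2 m is 4.679 m downgradient of the peak.
√(4πDt) = 6.661 m, giving peak height M/(n_e·A·√(4πDt)) = 2.91/(0.24 × 62.5 × 6.661) = 0.02912 kg/m³.
(x−vt)²/(4Dt) = (4.679)²/(4 × 0.307 × 11.5) = 1.550; exp(−1.550) = 0.2122.
C = 0.02912 × 0.2122 = 0.00618 kg/m³.

0.00618 kg/m³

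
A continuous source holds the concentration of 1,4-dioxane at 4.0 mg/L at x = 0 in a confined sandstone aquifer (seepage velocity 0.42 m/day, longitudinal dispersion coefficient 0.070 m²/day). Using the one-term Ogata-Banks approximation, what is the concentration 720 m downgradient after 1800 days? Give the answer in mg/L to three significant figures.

3.95 mg/L

For a continuous step input, C/C₀ ≈ ½·erfc((x−vt)/(2√(Dt))).
vt = 0.42 × 1800 = 756 m and 2√(Dt) = 2√(0.070 × 1800) = 22.45 m.
Argument (x−vt)/(2√(Dt)) = (720 − 756)/22.45 = -1.604; ½·erfc(-1.604) = 0.9883.
C = 4.0 × 0.9883 = 3.95 mg/L.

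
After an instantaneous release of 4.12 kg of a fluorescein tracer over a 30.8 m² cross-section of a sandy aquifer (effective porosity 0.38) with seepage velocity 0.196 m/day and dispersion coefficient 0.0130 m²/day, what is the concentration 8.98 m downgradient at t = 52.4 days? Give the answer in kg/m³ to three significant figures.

0.0653 kg/m³

For an instantaneous plane source, C(x,t) = M/(n_e·A·√(4πDt)) · exp(−(x−vt)²/(4Dt)), with n_e·A the pore (flow) area.
Plume center vt = 0.196 × 52.4 = 10.2704 m, so the well at 8.98 m is 1.2904 m upgradient of the peak.
√(4πDt) = 2.926 m, giving peak height M/(n_e·A·√(4πDt)) = 4.12/(0.38 × 30.8 × 2.926) = 0.1203 kg/m³.
(x−vt)²/(4Dt) = (-1.2904)²/(4 × 0.0130 × 52.4) = 0.6111; exp(−0.6111) = 0.5428.
C = 0.1203 × 0.5428 = 0.0653 kg/m³.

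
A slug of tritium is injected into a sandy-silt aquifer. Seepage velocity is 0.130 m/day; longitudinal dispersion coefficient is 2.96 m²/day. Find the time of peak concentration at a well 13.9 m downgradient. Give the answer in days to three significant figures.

For the 1D instantaneous-source solution, setting ∂C/∂t = 0 at fixed x gives v²t² + 2Dt − x² = 0, so t = (√(D² + v²x²) − D)/v².
√(D² + v²x²) = √(2.96² + 0.130² × 13.9²) = 3.468; v² = 0.0169.
t = (3.468 − 2.96)/0.0169 = 30.1 days (vs. the pure-advection estimate x/v = 107 d).

30.1 days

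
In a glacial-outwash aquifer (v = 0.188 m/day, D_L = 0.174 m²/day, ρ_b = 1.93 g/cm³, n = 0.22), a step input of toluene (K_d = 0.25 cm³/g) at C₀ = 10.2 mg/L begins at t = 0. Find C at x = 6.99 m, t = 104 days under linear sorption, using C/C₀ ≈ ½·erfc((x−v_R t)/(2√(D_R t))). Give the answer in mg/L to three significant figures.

4.06 mg/L

Retardation factor R = 1 + ρ_b·K_d/n = 1 + 1.93 × 0.25/0.22 = 3.193.
Sorption retards both mechanisms: v_R = v/R = 0.05888 m/day, D_R = D/R = 0.05449 m²/day.
v_R·t = 0.05888 × 104 = 6.12352 m; 2√(D_R t) = 4.761 m; argument = (6.99 − 6.12352)/4.761 = 0.1820.
C = C₀ × ½·erfc(0.1820) = 10.2 × 0.3984 = 4.06 mg/L.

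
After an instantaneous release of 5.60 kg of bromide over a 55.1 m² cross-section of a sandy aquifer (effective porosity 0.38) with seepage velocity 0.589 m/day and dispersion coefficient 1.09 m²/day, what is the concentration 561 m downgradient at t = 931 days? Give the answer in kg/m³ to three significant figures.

For an instantaneous plane source, C(x,t) = M/(n_e·A·√(4πDt)) · exp(−(x−vt)²/(4Dt)), with n_e·A the pore (flow) area.
Plume center vt = 0.589 × 931 = 548.359 m, so the well at 561 m is 12.641 m downgradient of the peak.
√(4πDt) = 112.9 m, giving peak height M/(n_e·A·√(4πDt)) = 5.60/(0.38 × 55.1 × 112.9) = 0.002369 kg/m³.
(x−vt)²/(4Dt) = (12.641)²/(4 × 1.09 × 931) = 0.03937; exp(−0.03937) = 0.9614.
C = 0.002369 × 0.9614 = 0.00228 kg/m³.

0.00228 kg/m³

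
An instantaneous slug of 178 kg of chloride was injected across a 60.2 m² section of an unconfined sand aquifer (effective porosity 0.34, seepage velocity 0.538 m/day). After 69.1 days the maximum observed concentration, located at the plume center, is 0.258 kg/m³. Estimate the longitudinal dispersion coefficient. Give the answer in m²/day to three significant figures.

At the plume center C_max = M/(n_e·A·√(4πDt)), so D = M²/(4πt·(n_e·A·C_max)²).
n_e·A·C_max = 0.34 × 60.2 × 0.258 = 5.281 kg/m.
D = 178²/(4π × 69.1 × 5.281²) = 1.31 m²/day.

1.31 m²/day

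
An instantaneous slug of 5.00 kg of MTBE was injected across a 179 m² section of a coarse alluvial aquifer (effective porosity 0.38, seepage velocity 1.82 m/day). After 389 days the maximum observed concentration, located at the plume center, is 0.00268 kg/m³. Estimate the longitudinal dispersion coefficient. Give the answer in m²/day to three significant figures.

At the plume center C_max = M/(n_e·A·√(4πDt)), so D = M²/(4πt·(n_e·A·C_max)²).
n_e·A·C_max = 0.38 × 179 × 0.00268 = 0.1823 kg/m.
D = 5.00²/(4π × 389 × 0.1823²) = 0.154 m²/day.

0.154 m²/day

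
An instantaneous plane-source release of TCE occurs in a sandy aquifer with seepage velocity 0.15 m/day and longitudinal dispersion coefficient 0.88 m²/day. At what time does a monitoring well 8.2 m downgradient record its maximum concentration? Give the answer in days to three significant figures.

For the 1D instantaneous-source solution, setting ∂C/∂t = 0 at fixed x gives v²t² + 2Dt − x² = 0, so t = (√(D² + v²x²) − D)/v².
√(D² + v²x²) = √(0.88² + 0.15² × 8.2²) = 1.512; v² = 0.0225.
t = (1.512 − 0.88)/0.0225 = 28.1 days (vs. the pure-advection estimate x/v = 54.7 d).

28.1 days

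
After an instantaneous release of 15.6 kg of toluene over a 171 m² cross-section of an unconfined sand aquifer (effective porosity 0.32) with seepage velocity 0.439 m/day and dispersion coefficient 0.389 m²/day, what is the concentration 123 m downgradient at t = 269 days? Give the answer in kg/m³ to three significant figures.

For an instantaneous plane source, C(x,t) = M/(n_e·A·√(4πDt)) · exp(−(x−vt)²/(4Dt)), with n_e·A the pore (flow) area.
Plume center vt = 0.439 × 269 = 118.091 m, so the well at 123 m is 4.909 m downgradient of the peak.
√(4πDt) = 36.26 m, giving peak height M/(n_e·A·√(4πDt)) = 15.6/(0.32 × 171 × 36.26) = 0.007862 kg/m³.
(x−vt)²/(4Dt) = (4.909)²/(4 × 0.389 × 269) = 0.05757; exp(−0.05757) = 0.9441.
C = 0.007862 × 0.9441 = 0.00742 kg/m³.

0.00742 kg/m³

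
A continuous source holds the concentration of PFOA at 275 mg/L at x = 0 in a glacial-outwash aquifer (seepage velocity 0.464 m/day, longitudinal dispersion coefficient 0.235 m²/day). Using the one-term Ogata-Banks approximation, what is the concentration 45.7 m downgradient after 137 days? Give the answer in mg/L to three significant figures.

271 mg/L

For a continuous step input, C/C₀ ≈ ½·erfc((x−vt)/(2√(Dt))).
vt = 0.464 × 137 = 63.568 m and 2√(Dt) = 2√(0.235 × 137) = 11.35 m.
Argument (x−vt)/(2√(Dt)) = (45.7 − 63.568)/11.35 = -1.574; ½·erfc(-1.574) = 0.9870.
C = 275 × 0.9870 = 271 mg/L.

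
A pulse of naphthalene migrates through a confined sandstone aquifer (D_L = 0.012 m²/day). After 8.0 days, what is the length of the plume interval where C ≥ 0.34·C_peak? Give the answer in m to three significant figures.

1.29 m

The plume is Gaussian with σ = √(2Dt) = √(2 × 0.012 × 8.0) = 0.4382 m.
C/C_peak = exp(−Δx²/(2σ²)) = 0.34 ⇒ Δx = σ·√(−2 ln 0.34) = 0.4382 × 1.469 = 0.6437 m.
Width = 2Δx = 1.29 m.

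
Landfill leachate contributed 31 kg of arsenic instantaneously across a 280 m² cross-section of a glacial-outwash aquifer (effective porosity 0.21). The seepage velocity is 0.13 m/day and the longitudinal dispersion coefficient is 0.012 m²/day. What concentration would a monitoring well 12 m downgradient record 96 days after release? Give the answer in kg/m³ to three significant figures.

For an instantaneous plane source, C(x,t) = M/(n_e·A·√(4πDt)) · exp(−(x−vt)²/(4Dt)), with n_e·A the pore (flow) area.
Plume center vt = 0.13 × 96 = 12.48 m, so the well at 12 m is 0.48 m upgradient of the peak.
√(4πDt) = 3.805 m, giving peak height M/(n_e·A·√(4πDt)) = 31/(0.21 × 280 × 3.805) = 0.1386 kg/m³.
(x−vt)²/(4Dt) = (-0.48)²/(4 × 0.012 × 96) = 0.05000; exp(−0.05000) = 0.9512.
C = 0.1386 × 0.9512 = 0.132 kg/m³.

0.132 kg/m³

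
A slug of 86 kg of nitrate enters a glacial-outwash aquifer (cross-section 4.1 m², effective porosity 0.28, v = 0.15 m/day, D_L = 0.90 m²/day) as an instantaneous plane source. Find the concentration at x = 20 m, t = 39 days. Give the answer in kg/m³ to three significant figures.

0.857 kg/m³

For an instantaneous plane source, C(x,t) = M/(n_e·A·√(4πDt)) · exp(−(x−vt)²/(4Dt)), with n_e·A the pore (flow) area.
Plume center vt = 0.15 × 39 = 5.85 m, so the well at 20 m is 14.15 m downgradient of the peak.
√(4πDt) = 21.00 m, giving peak height M/(n_e·A·√(4πDt)) = 86/(0.28 × 4.1 × 21.00) = 3.567 kg/m³.
(x−vt)²/(4Dt) = (14.15)²/(4 × 0.90 × 39) = 1.426; exp(−1.426) = 0.2403.
C = 3.567 × 0.2403 = 0.857 kg/m³.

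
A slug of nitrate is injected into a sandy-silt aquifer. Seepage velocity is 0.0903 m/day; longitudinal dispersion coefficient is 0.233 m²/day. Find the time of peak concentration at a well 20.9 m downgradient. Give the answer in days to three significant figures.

For the 1D instantaneous-source solution, setting ∂C/∂t = 0 at fixed x gives v²t² + 2Dt − x² = 0, so t = (√(D² + v²x²) − D)/v².
√(D² + v²x²) = √(0.233² + 0.0903² × 20.9²) = 1.902; v² = 0.00815409.
t = (1.902 − 0.233)/0.00815409 = 205 days (vs. the pure-advection estimate x/v = 231 d).

205 days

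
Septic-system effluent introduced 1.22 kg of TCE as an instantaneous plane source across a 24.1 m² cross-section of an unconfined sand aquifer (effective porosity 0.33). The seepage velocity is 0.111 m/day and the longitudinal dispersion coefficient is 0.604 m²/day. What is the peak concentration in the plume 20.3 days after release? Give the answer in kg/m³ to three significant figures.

The peak of an instantaneous 1D plume sits at x = vt; there the Gaussian factor is 1 and C_max = M/(n_e·A·√(4πDt)), where n_e·A is the pore area the mass is dissolved in.
√(4πDt) = √(4π × 0.604 × 20.3) = 12.41 m, so C_max = 1.22/(0.33 × 24.1 × 12.41) = 0.0124 kg/m³.

0.0124 kg/m³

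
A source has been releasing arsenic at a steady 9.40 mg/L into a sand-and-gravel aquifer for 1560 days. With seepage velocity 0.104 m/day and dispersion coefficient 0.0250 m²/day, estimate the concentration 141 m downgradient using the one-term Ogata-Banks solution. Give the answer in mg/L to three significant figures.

9.32 mg/L

For a continuous step input, C/C₀ ≈ ½·erfc((x−vt)/(2√(Dt))).
vt = 0.104 × 1560 = 162.24 m and 2√(Dt) = 2√(0.0250 × 1560) = 12.49 m.
Argument (x−vt)/(2√(Dt)) = (141 − 162.24)/12.49 = -1.701; ½·erfc(-1.701) = 0.9919.
C = 9.40 × 0.9919 = 9.32 mg/L.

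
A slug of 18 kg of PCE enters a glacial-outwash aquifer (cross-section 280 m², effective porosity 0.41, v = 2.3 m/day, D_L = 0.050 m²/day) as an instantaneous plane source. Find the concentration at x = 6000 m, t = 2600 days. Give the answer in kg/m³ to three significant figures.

0.00180 kg/m³

For an instantaneous plane source, C(x,t) = M/(n_e·A·√(4πDt)) · exp(−(x−vt)²/(4Dt)), with n_e·A the pore (flow) area.
Plume center vt = 2.3 × 2600 = 5980 m, so the well at 6000 m is 20 m downgradient of the peak.
√(4πDt) = 40.42 m, giving peak height M/(n_e·A·√(4πDt)) = 18/(0.41 × 280 × 40.42) = 0.003879 kg/m³.
(x−vt)²/(4Dt) = (20)²/(4 × 0.050 × 2600) = 0.7692; exp(−0.7692) = 0.4634.
C = 0.003879 × 0.4634 = 0.00180 kg/m³.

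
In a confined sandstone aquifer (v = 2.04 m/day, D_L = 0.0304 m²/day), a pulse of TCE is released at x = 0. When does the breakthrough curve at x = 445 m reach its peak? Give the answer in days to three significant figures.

218 days

For the 1D instantaneous-source solution, setting ∂C/∂t = 0 at fixed x gives v²t² + 2Dt − x² = 0, so t = (√(D² + v²x²) − D)/v².
√(D² + v²x²) = √(0.0304² + 2.04² × 445²) = 907.8; v² = 4.1616.
t = (907.8 − 0.0304)/4.1616 = 218 days (vs. the pure-advection estimate x/v = 218 d).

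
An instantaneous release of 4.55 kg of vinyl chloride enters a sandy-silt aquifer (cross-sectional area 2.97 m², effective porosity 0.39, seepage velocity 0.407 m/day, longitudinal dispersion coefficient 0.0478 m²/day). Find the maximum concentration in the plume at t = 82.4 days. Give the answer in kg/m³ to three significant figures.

0.558 kg/m³

The peak of an instantaneous 1D plume sits at x = vt; there the Gaussian factor is 1 and C_max = M/(n_e·A·√(4πDt)), where n_e·A is the pore area the mass is dissolved in.
√(4πDt) = √(4π × 0.0478 × 82.4) = 7.035 m, so C_max = 4.55/(0.39 × 2.97 × 7.035) = 0.558 kg/m³.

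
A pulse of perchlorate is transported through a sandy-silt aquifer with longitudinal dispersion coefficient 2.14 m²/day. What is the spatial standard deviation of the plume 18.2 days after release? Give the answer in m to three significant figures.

Dispersive spreading gives a Gaussian with σ² = 2Dt; advection only shifts the center.
σ = √(2 × 2.14 × 18.2) = 8.83 m.

8.83 m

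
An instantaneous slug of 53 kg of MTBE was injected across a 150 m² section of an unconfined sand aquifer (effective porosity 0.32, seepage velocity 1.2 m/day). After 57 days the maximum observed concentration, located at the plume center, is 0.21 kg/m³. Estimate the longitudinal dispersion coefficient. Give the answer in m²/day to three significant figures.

0.0386 m²/day

At the plume center C_max = M/(n_e·A·√(4πDt)), so D = M²/(4πt·(n_e·A·C_max)²).
n_e·A·C_max = 0.32 × 150 × 0.21 = 10.08 kg/m.
D = 53²/(4π × 57 × 10.08²) = 0.0386 m²/day.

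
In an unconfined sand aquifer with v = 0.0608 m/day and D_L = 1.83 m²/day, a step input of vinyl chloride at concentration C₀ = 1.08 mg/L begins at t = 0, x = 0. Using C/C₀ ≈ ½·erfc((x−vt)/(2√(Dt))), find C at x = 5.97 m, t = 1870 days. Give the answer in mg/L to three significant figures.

For a continuous step input, C/C₀ ≈ ½·erfc((x−vt)/(2√(Dt))).
vt = 0.0608 × 1870 = 113.696 m and 2√(Dt) = 2√(1.83 × 1870) = 117.0 m.
Argument (x−vt)/(2√(Dt)) = (5.97 − 113.696)/117.0 = -0.9207; ½·erfc(-0.9207) = 0.9036.
C = 1.08 × 0.9036 = 0.976 mg/L.

0.976 mg/L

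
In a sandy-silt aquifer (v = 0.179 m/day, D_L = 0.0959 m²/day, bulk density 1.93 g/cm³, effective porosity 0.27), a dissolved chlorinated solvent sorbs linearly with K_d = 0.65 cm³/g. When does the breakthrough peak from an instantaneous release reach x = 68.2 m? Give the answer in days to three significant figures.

Retardation factor R = 1 + ρ_b·K_d/n = 1 + 1.93 × 0.65/0.27 = 5.646.
Sorption retards both mechanisms: v_R = v/R = 0.03170 m/day, D_R = D/R = 0.01699 m²/day.
Peak time from v_R²t² + 2D_R t − x² = 0: t = (√(D_R² + v_R²x²) − D_R)/v_R².
√(D_R² + v_R²x²) = √(0.01699² + 0.03170² × 68.2²) = 2.162; v_R² = 0.001005.
t = (2.162 − 0.01699)/0.001005 = 2130 days.

2130 days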